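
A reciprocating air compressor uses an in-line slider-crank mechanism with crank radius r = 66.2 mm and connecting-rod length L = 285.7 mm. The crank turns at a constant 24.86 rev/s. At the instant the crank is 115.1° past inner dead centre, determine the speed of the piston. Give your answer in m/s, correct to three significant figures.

ω = 2π·24.9 = 156.2 rad/s
For an in-line slider-crank, x = r cosθ + √(L² − r² sin²θ), so v = −rω sinθ·[1 + r cosθ/√(L² − r² sin²θ)].
With r = 0.0662 m, L = 0.2857 m, θ = 115.1°: √(L² − r² sin²θ) = 0.27934 m.
v = −0.0662·156.2·0.90557·[1 + 0.0662·-0.42420/0.27934] = -8.4226 m/s.
|v| = 8.4226 m/s.

8.42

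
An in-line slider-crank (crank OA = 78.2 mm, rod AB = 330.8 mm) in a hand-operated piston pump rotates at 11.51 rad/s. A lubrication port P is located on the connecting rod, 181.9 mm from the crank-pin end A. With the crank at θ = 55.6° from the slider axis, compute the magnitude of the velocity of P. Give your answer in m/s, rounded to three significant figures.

ω = 11.51 rad/s.  Crank-pin speed |V_A| = rω = 0.90008 m/s, perpendicular to OA.
Rod angle: sinφ = −(r/L) sinθ ⇒ φ = -11.248°; ω_rod = −rω cosθ/√(L²−r²sin²θ) = -1.5673 rad/s.
V_P = V_A + ω_rod × AP, with AP = 0.1819 m along the rod.
Components: V_Px = −rω sinθ − a·ω_rod·sinφ = -0.79828 m/s;  V_Py = rω cosθ + a·ω_rod·cosφ = +0.22889 m/s.
|V_P| = √(V_Px² + V_Py²) = 0.83045 m/s.

0.830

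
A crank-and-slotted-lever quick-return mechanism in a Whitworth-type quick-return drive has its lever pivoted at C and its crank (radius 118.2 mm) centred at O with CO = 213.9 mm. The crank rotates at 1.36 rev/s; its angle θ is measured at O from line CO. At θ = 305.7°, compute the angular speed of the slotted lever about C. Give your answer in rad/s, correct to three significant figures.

2.75

ω = 8.545 rad/s (from 1.36 rev/s).
Crank pin A relative to C: A = (d + r cosθ, r sinθ); lever angle φ = atan2(r sinθ, d + r cosθ).
Differentiating tanφ: φ̇ = rω(d cosθ + r)/(d² + r² + 2dr cosθ).
d² + r² + 2dr cosθ = |CA|² = 0.0892318 m²;  d cosθ + r = +0.24302 m.
|ω_lever| = |0.1182·8.545·+0.24302| / 0.0892318 = 2.7508 rad/s.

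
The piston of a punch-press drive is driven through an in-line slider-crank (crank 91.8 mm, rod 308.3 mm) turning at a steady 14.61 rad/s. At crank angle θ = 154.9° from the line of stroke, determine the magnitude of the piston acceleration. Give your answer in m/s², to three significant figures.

13.9

ω = 14.61 rad/s
x(θ) = r cosθ + √(L² − r² sin²θ); with ω constant, a = ω²·d²x/dθ².
d²x/dθ² = −r cosθ − r²(cos2θ)/√u − r⁴ sin²2θ/(4u^{3/2}),  u = L² − r² sin²θ = 0.0935324 m².
Substituting r = 0.0918 m, L = 0.3083 m, θ = 154.9°: d²x/dθ² = +0.065126 m.
a = ω²·d²x/dθ² = (14.61)²·(+0.065126) = +13.901 m/s²;  |a| = 13.901 m/s².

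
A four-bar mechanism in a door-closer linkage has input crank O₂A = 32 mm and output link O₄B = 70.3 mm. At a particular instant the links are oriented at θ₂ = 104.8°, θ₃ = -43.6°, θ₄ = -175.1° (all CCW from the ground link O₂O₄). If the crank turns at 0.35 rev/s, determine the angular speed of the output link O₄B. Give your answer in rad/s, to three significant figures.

0.700

ω₂ = 2.199 rad/s (from 0.35 rev/s).
Differentiating the loop-closure r₂e^{iθ₂}+r₃e^{iθ₃}=r₁+r₄e^{iθ₄} gives r₂ω₂e^{iθ₂}+r₃ω₃e^{iθ₃}=r₄ω₄e^{iθ₄}.
Eliminating the other unknown: ω₄ = r₂ω₂ sin(θ₂−θ₃) / [r₄ sin(θ₄−θ₃)].
Numerator sine = +0.52399; denominator sine = -0.74896.
Result = 0.032·2.199·(+0.52399) / (0.0703·(-0.74896)) = -0.70034 rad/s; magnitude 0.70034 rad/s.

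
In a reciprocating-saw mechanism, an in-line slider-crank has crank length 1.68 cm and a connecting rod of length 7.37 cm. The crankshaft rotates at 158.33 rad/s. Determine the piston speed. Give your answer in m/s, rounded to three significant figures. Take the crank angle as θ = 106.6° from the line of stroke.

2.38

ω = 158.3 rad/s
For an in-line slider-crank, x = r cosθ + √(L² − r² sin²θ), so v = −rω sinθ·[1 + r cosθ/√(L² − r² sin²θ)].
With r = 0.0168 m, L = 0.0737 m, θ = 106.6°: √(L² − r² sin²θ) = 0.07192 m.
v = −0.0168·158.3·0.95832·[1 + 0.0168·-0.28569/0.07192] = -2.379 m/s.
|v| = 2.379 m/s.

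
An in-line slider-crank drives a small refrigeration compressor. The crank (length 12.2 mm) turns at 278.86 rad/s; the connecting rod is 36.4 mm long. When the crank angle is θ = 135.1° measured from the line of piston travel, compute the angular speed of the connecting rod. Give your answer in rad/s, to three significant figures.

68.1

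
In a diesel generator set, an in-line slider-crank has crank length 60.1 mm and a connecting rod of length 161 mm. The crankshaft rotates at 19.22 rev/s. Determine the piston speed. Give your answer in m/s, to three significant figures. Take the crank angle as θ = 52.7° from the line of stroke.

ω = 2π·19.2 = 120.8 rad/s
For an in-line slider-crank, x = r cosθ + √(L² − r² sin²θ), so v = −rω sinθ·[1 + r cosθ/√(L² − r² sin²θ)].
With r = 0.0601 m, L = 0.161 m, θ = 52.7°: √(L² − r² sin²θ) = 0.15374 m.
v = −0.0601·120.8·0.79547·[1 + 0.0601·0.60599/0.15374] = -7.1411 m/s.
|v| = 7.1411 m/s.

7.14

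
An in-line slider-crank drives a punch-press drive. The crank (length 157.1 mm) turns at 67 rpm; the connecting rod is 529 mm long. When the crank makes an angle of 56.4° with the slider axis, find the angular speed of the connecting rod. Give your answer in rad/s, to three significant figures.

ω = 7.016 rad/s (converted from 67 rpm).
The rod makes angle φ with the slider axis where L sinφ = r sinθ; differentiating, L cosφ·φ̇ = r ω cosθ.
L cosφ = √(L² − r² sin²θ) = 0.51256 m.
|ω_rod| = r ω |cosθ| / √(L² − r² sin²θ) = 0.1571·7.016·0.55339/0.51256 = 1.1901 rad/s.

1.19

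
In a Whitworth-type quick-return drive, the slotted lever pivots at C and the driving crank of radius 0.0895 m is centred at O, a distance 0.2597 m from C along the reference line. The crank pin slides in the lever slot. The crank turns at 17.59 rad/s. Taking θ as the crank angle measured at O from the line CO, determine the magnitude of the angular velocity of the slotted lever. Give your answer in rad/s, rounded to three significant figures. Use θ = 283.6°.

2.74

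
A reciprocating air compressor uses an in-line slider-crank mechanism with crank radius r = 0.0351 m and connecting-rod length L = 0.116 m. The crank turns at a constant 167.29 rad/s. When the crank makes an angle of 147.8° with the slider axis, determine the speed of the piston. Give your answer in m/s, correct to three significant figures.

ω = 167.3 rad/s
For an in-line slider-crank, x = r cosθ + √(L² − r² sin²θ), so v = −rω sinθ·[1 + r cosθ/√(L² − r² sin²θ)].
With r = 0.0351 m, L = 0.116 m, θ = 147.8°: √(L² − r² sin²θ) = 0.11448 m.
v = −0.0351·167.3·0.53288·[1 + 0.0351·-0.84619/0.11448] = -2.3172 m/s.
|v| = 2.3172 m/s.

2.32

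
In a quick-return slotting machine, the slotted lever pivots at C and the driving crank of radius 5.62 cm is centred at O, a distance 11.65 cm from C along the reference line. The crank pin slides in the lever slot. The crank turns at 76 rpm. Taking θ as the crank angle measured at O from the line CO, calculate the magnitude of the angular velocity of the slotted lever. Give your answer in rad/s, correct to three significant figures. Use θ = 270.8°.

1.53

ω = 7.959 rad/s (from 76 rpm).
Crank pin A relative to C: A = (d + r cosθ, r sinθ); lever angle φ = atan2(r sinθ, d + r cosθ).
Differentiating tanφ: φ̇ = rω(d cosθ + r)/(d² + r² + 2dr cosθ).
d² + r² + 2dr cosθ = |CA|² = 0.0169135 m²;  d cosθ + r = +0.057827 m.
|ω_lever| = |0.0562·7.959·+0.057827| / 0.0169135 = 1.5292 rad/s.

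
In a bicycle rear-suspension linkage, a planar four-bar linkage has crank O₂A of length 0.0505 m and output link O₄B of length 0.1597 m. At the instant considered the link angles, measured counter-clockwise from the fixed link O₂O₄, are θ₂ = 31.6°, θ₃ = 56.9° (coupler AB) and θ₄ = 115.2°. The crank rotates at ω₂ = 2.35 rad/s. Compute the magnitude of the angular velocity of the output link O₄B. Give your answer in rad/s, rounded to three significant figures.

0.373

ω₂ = 2.35 rad/s
Differentiating the loop-closure r₂e^{iθ₂}+r₃e^{iθ₃}=r₁+r₄e^{iθ₄} gives r₂ω₂e^{iθ₂}+r₃ω₃e^{iθ₃}=r₄ω₄e^{iθ₄}.
Eliminating the other unknown: ω₄ = r₂ω₂ sin(θ₂−θ₃) / [r₄ sin(θ₄−θ₃)].
Numerator sine = -0.42736; denominator sine = +0.85081.
Result = 0.0505·2.35·(-0.42736) / (0.1597·(+0.85081)) = -0.37326 rad/s; magnitude 0.37326 rad/s.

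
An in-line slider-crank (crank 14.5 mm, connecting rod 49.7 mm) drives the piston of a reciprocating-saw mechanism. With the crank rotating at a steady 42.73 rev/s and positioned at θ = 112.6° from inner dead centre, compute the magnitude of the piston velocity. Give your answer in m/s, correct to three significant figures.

ω = 2π·42.7 = 268.5 rad/s
For an in-line slider-crank, x = r cosθ + √(L² − r² sin²θ), so v = −rω sinθ·[1 + r cosθ/√(L² − r² sin²θ)].
With r = 0.0145 m, L = 0.0497 m, θ = 112.6°: √(L² − r² sin²θ) = 0.047863 m.
v = −0.0145·268.5·0.92321·[1 + 0.0145·-0.38430/0.047863] = -3.1756 m/s.
|v| = 3.1756 m/s.

3.18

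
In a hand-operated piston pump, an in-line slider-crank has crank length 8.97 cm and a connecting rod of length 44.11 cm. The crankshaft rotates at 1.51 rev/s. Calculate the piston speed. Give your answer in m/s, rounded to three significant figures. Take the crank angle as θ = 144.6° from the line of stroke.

0.411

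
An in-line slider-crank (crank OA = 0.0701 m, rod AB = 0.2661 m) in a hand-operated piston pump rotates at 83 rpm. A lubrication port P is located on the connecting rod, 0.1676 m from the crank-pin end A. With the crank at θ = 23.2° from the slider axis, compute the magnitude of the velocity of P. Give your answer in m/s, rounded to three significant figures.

0.346

ω = 8.692 rad/s.  Crank-pin speed |V_A| = rω = 0.60929 m/s, perpendicular to OA.
Rod angle: sinφ = −(r/L) sinθ ⇒ φ = -5.957°; ω_rod = −rω cosθ/√(L²−r²sin²θ) = -2.116 rad/s.
V_P = V_A + ω_rod × AP, with AP = 0.1676 m along the rod.
Components: V_Px = −rω sinθ − a·ω_rod·sinφ = -0.27683 m/s;  V_Py = rω cosθ + a·ω_rod·cosφ = +0.2073 m/s.
|V_P| = √(V_Px² + V_Py²) = 0.34584 m/s.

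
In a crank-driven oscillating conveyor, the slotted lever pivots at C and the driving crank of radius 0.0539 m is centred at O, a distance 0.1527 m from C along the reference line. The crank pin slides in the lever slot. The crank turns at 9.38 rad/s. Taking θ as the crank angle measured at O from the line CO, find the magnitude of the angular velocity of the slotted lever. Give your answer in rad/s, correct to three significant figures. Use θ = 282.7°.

ω = 9.38 rad/s
Crank pin A relative to C: A = (d + r cosθ, r sinθ); lever angle φ = atan2(r sinθ, d + r cosθ).
Differentiating tanφ: φ̇ = rω(d cosθ + r)/(d² + r² + 2dr cosθ).
d² + r² + 2dr cosθ = |CA|² = 0.0298414 m²;  d cosθ + r = +0.087471 m.
|ω_lever| = |0.0539·9.38·+0.087471| / 0.0298414 = 1.482 rad/s.

1.48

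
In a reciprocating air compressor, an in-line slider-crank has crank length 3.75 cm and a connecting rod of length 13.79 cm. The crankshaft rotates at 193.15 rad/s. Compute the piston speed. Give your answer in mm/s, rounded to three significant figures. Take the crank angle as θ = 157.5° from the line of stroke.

ω = 193.2 rad/s
For an in-line slider-crank, x = r cosθ + √(L² − r² sin²θ), so v = −rω sinθ·[1 + r cosθ/√(L² − r² sin²θ)].
With r = 0.0375 m, L = 0.1379 m, θ = 157.5°: √(L² − r² sin²θ) = 0.13715 m.
v = −0.0375·193.2·0.38268·[1 + 0.0375·-0.92388/0.13715] = -2.0716 m/s.
|v| = 2.0716 m/s = 2071.6 mm/s.

2070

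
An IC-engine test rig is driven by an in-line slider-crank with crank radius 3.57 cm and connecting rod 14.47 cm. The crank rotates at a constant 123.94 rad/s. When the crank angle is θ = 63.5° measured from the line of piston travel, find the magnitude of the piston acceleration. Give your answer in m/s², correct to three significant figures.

163

ω = 123.9 rad/s
x(θ) = r cosθ + √(L² − r² sin²θ); with ω constant, a = ω²·d²x/dθ².
d²x/dθ² = −r cosθ − r²(cos2θ)/√u − r⁴ sin²2θ/(4u^{3/2}),  u = L² − r² sin²θ = 0.0199173 m².
Substituting r = 0.0357 m, L = 0.1447 m, θ = 63.5°: d²x/dθ² = -0.010587 m.
a = ω²·d²x/dθ² = (123.9)²·(-0.010587) = -162.62 m/s²;  |a| = 162.62 m/s².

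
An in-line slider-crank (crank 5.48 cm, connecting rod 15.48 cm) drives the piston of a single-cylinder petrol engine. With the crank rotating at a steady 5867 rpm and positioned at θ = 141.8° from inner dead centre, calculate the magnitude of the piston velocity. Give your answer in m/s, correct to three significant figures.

ω = 2π·5867/60 = 614.4 rad/s
For an in-line slider-crank, x = r cosθ + √(L² − r² sin²θ), so v = −rω sinθ·[1 + r cosθ/√(L² − r² sin²θ)].
With r = 0.0548 m, L = 0.1548 m, θ = 141.8°: √(L² − r² sin²θ) = 0.15104 m.
v = −0.0548·614.4·0.61841·[1 + 0.0548·-0.78586/0.15104] = -14.885 m/s.
|v| = 14.885 m/s.

14.9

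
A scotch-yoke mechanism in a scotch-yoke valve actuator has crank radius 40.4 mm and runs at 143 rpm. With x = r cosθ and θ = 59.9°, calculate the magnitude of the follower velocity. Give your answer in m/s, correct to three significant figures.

0.523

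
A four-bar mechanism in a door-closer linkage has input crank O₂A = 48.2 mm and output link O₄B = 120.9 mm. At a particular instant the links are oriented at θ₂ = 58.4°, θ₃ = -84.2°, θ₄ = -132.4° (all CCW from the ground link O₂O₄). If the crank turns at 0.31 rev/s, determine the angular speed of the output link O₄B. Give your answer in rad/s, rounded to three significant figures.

ω₂ = 1.948 rad/s (from 0.31 rev/s).
Differentiating the loop-closure r₂e^{iθ₂}+r₃e^{iθ₃}=r₁+r₄e^{iθ₄} gives r₂ω₂e^{iθ₂}+r₃ω₃e^{iθ₃}=r₄ω₄e^{iθ₄}.
Eliminating the other unknown: ω₄ = r₂ω₂ sin(θ₂−θ₃) / [r₄ sin(θ₄−θ₃)].
Numerator sine = +0.60738; denominator sine = -0.74548.
Result = 0.0482·1.948·(+0.60738) / (0.1209·(-0.74548)) = -0.63268 rad/s; magnitude 0.63268 rad/s.

0.633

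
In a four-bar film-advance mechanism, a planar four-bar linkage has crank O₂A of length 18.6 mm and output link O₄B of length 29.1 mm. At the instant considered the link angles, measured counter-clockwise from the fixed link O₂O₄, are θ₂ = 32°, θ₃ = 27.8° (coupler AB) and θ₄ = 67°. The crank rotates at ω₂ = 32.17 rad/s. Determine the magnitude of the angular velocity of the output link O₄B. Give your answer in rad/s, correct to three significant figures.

2.38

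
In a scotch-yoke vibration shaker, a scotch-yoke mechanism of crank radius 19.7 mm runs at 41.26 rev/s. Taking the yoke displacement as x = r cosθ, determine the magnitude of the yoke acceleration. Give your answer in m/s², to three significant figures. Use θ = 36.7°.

1060

ω = 259.2 rad/s (from 41.26 rev/s).
x = r cosθ ⇒ ẍ = −rω² cosθ (ω constant).
|a| = rω²|cosθ| = 0.0197·(259.2)²·|cos 36.7°| = 1061.5 m/s².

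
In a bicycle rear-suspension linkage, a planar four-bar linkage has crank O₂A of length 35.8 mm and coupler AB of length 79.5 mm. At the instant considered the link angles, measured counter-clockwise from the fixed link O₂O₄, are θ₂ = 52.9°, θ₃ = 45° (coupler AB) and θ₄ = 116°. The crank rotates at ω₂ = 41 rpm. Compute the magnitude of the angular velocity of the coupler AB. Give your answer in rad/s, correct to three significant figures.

1.82

ω₂ = 4.294 rad/s (from 41 rpm).
Differentiating the loop-closure r₂e^{iθ₂}+r₃e^{iθ₃}=r₁+r₄e^{iθ₄} gives r₂ω₂e^{iθ₂}+r₃ω₃e^{iθ₃}=r₄ω₄e^{iθ₄}.
Eliminating the other unknown: ω₃ = r₂ω₂ sin(θ₄−θ₂) / [r₃ sin(θ₃−θ₄)].
Numerator sine = +0.89180; denominator sine = -0.94552.
Result = 0.0358·4.294·(+0.89180) / (0.0795·(-0.94552)) = -1.8236 rad/s; magnitude 1.8236 rad/s.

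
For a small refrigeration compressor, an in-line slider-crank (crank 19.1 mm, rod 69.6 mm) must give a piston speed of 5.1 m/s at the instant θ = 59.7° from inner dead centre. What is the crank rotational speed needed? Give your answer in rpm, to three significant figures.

For an in-line slider-crank, |v_piston| = rω|sinθ|·[1 + r cosθ/√(L² − r² sin²θ)].
With r = 0.0191 m, L = 0.0696 m, θ = 59.7°: the bracketed kinematic factor |dx/dθ| = 0.018841 m.
ω = v/|dx/dθ| = 5.1/0.018841 = 270.69 rad/s.
N = 60ω/(2π) = 2584.9 rpm.

2580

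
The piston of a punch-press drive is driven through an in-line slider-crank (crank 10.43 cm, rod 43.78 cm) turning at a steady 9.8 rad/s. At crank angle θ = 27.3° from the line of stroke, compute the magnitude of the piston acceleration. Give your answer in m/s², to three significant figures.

10.3

ω = 9.8 rad/s
x(θ) = r cosθ + √(L² − r² sin²θ); with ω constant, a = ω²·d²x/dθ².
d²x/dθ² = −r cosθ − r²(cos2θ)/√u − r⁴ sin²2θ/(4u^{3/2}),  u = L² − r² sin²θ = 0.18938 m².
Substituting r = 0.1043 m, L = 0.4378 m, θ = 27.3°: d²x/dθ² = -0.1074 m.
a = ω²·d²x/dθ² = (9.8)²·(-0.1074) = -10.315 m/s²;  |a| = 10.315 m/s².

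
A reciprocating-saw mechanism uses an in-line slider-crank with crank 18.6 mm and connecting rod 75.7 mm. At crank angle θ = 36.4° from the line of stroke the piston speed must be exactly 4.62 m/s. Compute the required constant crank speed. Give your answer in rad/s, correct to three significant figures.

349

For an in-line slider-crank, |v_piston| = rω|sinθ|·[1 + r cosθ/√(L² − r² sin²θ)].
With r = 0.0186 m, L = 0.0757 m, θ = 36.4°: the bracketed kinematic factor |dx/dθ| = 0.013244 m.
ω = v/|dx/dθ| = 4.62/0.013244 = 348.84 rad/s.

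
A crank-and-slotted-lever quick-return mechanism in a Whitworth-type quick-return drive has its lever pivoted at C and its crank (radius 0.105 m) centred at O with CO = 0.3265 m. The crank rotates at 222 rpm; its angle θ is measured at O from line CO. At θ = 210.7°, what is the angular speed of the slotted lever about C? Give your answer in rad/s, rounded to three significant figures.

7.31

ω = 23.25 rad/s (from 222 rpm).
Crank pin A relative to C: A = (d + r cosθ, r sinθ); lever angle φ = atan2(r sinθ, d + r cosθ).
Differentiating tanφ: φ̇ = rω(d cosθ + r)/(d² + r² + 2dr cosθ).
d² + r² + 2dr cosθ = |CA|² = 0.0586715 m²;  d cosθ + r = -0.17574 m.
|ω_lever| = |0.105·23.25·-0.17574| / 0.0586715 = 7.3117 rad/s.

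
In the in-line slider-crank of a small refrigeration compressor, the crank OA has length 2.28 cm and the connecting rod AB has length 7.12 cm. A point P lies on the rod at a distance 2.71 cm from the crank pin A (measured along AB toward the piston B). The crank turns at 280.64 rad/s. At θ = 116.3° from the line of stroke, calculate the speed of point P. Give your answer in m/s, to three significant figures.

5.69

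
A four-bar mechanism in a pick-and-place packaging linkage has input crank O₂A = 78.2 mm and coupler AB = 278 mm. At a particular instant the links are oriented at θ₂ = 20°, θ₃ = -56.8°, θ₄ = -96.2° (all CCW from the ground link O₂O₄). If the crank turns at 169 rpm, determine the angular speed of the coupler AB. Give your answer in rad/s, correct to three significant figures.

ω₂ = 17.7 rad/s (from 169 rpm).
Differentiating the loop-closure r₂e^{iθ₂}+r₃e^{iθ₃}=r₁+r₄e^{iθ₄} gives r₂ω₂e^{iθ₂}+r₃ω₃e^{iθ₃}=r₄ω₄e^{iθ₄}.
Eliminating the other unknown: ω₃ = r₂ω₂ sin(θ₄−θ₂) / [r₃ sin(θ₃−θ₄)].
Numerator sine = -0.89726; denominator sine = +0.63473.
Result = 0.0782·17.7·(-0.89726) / (0.278·(+0.63473)) = -7.0373 rad/s; magnitude 7.0373 rad/s.

7.04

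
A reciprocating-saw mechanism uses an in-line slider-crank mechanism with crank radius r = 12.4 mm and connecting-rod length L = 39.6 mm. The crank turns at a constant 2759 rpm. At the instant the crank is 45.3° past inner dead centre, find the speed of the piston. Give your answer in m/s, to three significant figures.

3.12

ω = 2π·2759/60 = 288.9 rad/s
For an in-line slider-crank, x = r cosθ + √(L² − r² sin²θ), so v = −rω sinθ·[1 + r cosθ/√(L² − r² sin²θ)].
With r = 0.0124 m, L = 0.0396 m, θ = 45.3°: √(L² − r² sin²θ) = 0.038607 m.
v = −0.0124·288.9·0.71080·[1 + 0.0124·0.70339/0.038607] = -3.1218 m/s.
|v| = 3.1218 m/s.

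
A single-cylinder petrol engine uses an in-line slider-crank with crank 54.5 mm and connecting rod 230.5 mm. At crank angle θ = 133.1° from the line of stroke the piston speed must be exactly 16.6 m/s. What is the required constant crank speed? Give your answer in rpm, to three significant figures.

4770

For an in-line slider-crank, |v_piston| = rω|sinθ|·[1 + r cosθ/√(L² − r² sin²θ)].
With r = 0.0545 m, L = 0.2305 m, θ = 133.1°: the bracketed kinematic factor |dx/dθ| = 0.033267 m.
ω = v/|dx/dθ| = 16.6/0.033267 = 498.99 rad/s.
N = 60ω/(2π) = 4765 rpm.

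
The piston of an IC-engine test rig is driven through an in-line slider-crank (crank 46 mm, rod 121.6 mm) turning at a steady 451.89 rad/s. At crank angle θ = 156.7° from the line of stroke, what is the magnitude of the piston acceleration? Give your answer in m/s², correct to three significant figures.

6090

ω = 451.9 rad/s
x(θ) = r cosθ + √(L² − r² sin²θ); with ω constant, a = ω²·d²x/dθ².
d²x/dθ² = −r cosθ − r²(cos2θ)/√u − r⁴ sin²2θ/(4u^{3/2}),  u = L² − r² sin²θ = 0.0144555 m².
Substituting r = 0.046 m, L = 0.1216 m, θ = 156.7°: d²x/dθ² = +0.029816 m.
a = ω²·d²x/dθ² = (451.9)²·(+0.029816) = +6088.6 m/s²;  |a| = 6088.6 m/s².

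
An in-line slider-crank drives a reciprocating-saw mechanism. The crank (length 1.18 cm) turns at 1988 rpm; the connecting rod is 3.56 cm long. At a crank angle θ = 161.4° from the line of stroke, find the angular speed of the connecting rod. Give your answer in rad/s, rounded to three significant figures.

65.8

ω = 208.2 rad/s (converted from 1988 rpm).
The rod makes angle φ with the slider axis where L sinφ = r sinθ; differentiating, L cosφ·φ̇ = r ω cosθ.
L cosφ = √(L² − r² sin²θ) = 0.0354 m.
|ω_rod| = r ω |cosθ| / √(L² − r² sin²θ) = 0.0118·208.2·0.94777/0.0354 = 65.769 rad/s.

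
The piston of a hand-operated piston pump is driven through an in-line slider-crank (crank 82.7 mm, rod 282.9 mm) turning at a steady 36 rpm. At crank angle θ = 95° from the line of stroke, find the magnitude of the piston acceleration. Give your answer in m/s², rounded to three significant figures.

0.456

ω = 2π·36/60 = 3.77 rad/s
x(θ) = r cosθ + √(L² − r² sin²θ); with ω constant, a = ω²·d²x/dθ².
d²x/dθ² = −r cosθ − r²(cos2θ)/√u − r⁴ sin²2θ/(4u^{3/2}),  u = L² − r² sin²θ = 0.0732451 m².
Substituting r = 0.0827 m, L = 0.2829 m, θ = 95°: d²x/dθ² = +0.032077 m.
a = ω²·d²x/dθ² = (3.77)²·(+0.032077) = +0.45589 m/s²;  |a| = 0.45589 m/s².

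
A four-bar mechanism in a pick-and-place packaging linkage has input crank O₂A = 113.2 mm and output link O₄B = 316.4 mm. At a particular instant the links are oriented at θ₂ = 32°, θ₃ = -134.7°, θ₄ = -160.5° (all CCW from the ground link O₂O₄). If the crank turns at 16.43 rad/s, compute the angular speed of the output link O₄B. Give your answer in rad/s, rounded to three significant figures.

3.11

ω₂ = 16.43 rad/s
Differentiating the loop-closure r₂e^{iθ₂}+r₃e^{iθ₃}=r₁+r₄e^{iθ₄} gives r₂ω₂e^{iθ₂}+r₃ω₃e^{iθ₃}=r₄ω₄e^{iθ₄}.
Eliminating the other unknown: ω₄ = r₂ω₂ sin(θ₂−θ₃) / [r₄ sin(θ₄−θ₃)].
Numerator sine = +0.23005; denominator sine = -0.43523.
Result = 0.1132·16.43·(+0.23005) / (0.3164·(-0.43523)) = -3.1071 rad/s; magnitude 3.1071 rad/s.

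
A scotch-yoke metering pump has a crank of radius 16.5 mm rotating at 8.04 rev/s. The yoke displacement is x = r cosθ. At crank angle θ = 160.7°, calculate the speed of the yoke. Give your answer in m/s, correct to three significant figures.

0.275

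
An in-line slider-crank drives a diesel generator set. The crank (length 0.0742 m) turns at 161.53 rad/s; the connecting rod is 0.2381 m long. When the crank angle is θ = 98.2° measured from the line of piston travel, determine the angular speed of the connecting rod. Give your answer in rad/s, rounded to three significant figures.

ω = 161.5 rad/s
The rod makes angle φ with the slider axis where L sinφ = r sinθ; differentiating, L cosφ·φ̇ = r ω cosθ.
L cosφ = √(L² − r² sin²θ) = 0.22649 m.
|ω_rod| = r ω |cosθ| / √(L² − r² sin²θ) = 0.0742·161.5·0.14263/0.22649 = 7.5477 rad/s.

7.55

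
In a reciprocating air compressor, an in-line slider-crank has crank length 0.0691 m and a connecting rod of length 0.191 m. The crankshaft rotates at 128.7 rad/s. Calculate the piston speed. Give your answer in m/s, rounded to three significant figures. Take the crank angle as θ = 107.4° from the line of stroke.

7.51

ω = 128.7 rad/s
For an in-line slider-crank, x = r cosθ + √(L² − r² sin²θ), so v = −rω sinθ·[1 + r cosθ/√(L² − r² sin²θ)].
With r = 0.0691 m, L = 0.191 m, θ = 107.4°: √(L² − r² sin²θ) = 0.17926 m.
v = −0.0691·128.7·0.95424·[1 + 0.0691·-0.29904/0.17926] = -7.508 m/s.
|v| = 7.508 m/s.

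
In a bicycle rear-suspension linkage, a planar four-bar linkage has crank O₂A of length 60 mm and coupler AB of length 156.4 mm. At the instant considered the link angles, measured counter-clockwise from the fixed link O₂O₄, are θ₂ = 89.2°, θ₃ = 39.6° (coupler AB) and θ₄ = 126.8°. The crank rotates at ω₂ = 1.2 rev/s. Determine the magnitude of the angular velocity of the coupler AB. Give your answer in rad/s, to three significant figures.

1.77

ω₂ = 7.54 rad/s (from 1.2 rev/s).
Differentiating the loop-closure r₂e^{iθ₂}+r₃e^{iθ₃}=r₁+r₄e^{iθ₄} gives r₂ω₂e^{iθ₂}+r₃ω₃e^{iθ₃}=r₄ω₄e^{iθ₄}.
Eliminating the other unknown: ω₃ = r₂ω₂ sin(θ₄−θ₂) / [r₃ sin(θ₃−θ₄)].
Numerator sine = +0.61015; denominator sine = -0.99881.
Result = 0.06·7.54·(+0.61015) / (0.1564·(-0.99881)) = -1.767 rad/s; magnitude 1.767 rad/s.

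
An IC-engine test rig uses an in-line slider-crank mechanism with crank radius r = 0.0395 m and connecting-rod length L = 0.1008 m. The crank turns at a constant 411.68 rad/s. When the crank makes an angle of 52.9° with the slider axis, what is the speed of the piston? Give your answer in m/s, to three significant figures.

16.2

ω = 411.7 rad/s
For an in-line slider-crank, x = r cosθ + √(L² − r² sin²θ), so v = −rω sinθ·[1 + r cosθ/√(L² − r² sin²θ)].
With r = 0.0395 m, L = 0.1008 m, θ = 52.9°: √(L² − r² sin²θ) = 0.09575 m.
v = −0.0395·411.7·0.79758·[1 + 0.0395·0.60321/0.09575] = -16.197 m/s.
|v| = 16.197 m/s.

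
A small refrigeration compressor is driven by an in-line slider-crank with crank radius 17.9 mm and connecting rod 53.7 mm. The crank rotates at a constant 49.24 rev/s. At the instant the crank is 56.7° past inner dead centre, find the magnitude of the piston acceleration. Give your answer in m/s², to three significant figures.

720

ω = 2π·49.2 = 309.4 rad/s
x(θ) = r cosθ + √(L² − r² sin²θ); with ω constant, a = ω²·d²x/dθ².
d²x/dθ² = −r cosθ − r²(cos2θ)/√u − r⁴ sin²2θ/(4u^{3/2}),  u = L² − r² sin²θ = 0.00265986 m².
Substituting r = 0.0179 m, L = 0.0537 m, θ = 56.7°: d²x/dθ² = -0.0075178 m.
a = ω²·d²x/dθ² = (309.4)²·(-0.0075178) = -719.59 m/s²;  |a| = 719.59 m/s².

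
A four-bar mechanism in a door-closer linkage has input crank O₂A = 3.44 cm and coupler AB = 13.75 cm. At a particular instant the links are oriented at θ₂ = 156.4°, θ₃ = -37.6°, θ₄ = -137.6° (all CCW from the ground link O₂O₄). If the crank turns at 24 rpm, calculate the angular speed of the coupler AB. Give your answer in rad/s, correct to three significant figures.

ω₂ = 2.513 rad/s (from 24 rpm).
Differentiating the loop-closure r₂e^{iθ₂}+r₃e^{iθ₃}=r₁+r₄e^{iθ₄} gives r₂ω₂e^{iθ₂}+r₃ω₃e^{iθ₃}=r₄ω₄e^{iθ₄}.
Eliminating the other unknown: ω₃ = r₂ω₂ sin(θ₄−θ₂) / [r₃ sin(θ₃−θ₄)].
Numerator sine = +0.91355; denominator sine = +0.98481.
Result = 0.0344·2.513·(+0.91355) / (0.1375·(+0.98481)) = +0.58328 rad/s; magnitude 0.58328 rad/s.

0.583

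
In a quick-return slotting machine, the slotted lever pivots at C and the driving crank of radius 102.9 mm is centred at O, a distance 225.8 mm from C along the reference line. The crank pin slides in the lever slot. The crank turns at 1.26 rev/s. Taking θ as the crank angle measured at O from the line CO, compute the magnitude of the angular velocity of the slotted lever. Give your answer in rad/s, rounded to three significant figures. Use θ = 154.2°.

ω = 7.917 rad/s (from 1.26 rev/s).
Crank pin A relative to C: A = (d + r cosθ, r sinθ); lever angle φ = atan2(r sinθ, d + r cosθ).
Differentiating tanφ: φ̇ = rω(d cosθ + r)/(d² + r² + 2dr cosθ).
d² + r² + 2dr cosθ = |CA|² = 0.0197366 m²;  d cosθ + r = -0.10039 m.
|ω_lever| = |0.1029·7.917·-0.10039| / 0.0197366 = 4.1437 rad/s.

4.14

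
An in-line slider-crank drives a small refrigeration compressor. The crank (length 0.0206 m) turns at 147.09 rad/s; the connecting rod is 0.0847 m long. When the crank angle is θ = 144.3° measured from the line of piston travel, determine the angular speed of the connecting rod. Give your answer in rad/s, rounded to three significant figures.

29.3

ω = 147.1 rad/s
The rod makes angle φ with the slider axis where L sinφ = r sinθ; differentiating, L cosφ·φ̇ = r ω cosθ.
L cosφ = √(L² − r² sin²θ) = 0.083843 m.
|ω_rod| = r ω |cosθ| / √(L² − r² sin²θ) = 0.0206·147.1·0.81208/0.083843 = 29.349 rad/s.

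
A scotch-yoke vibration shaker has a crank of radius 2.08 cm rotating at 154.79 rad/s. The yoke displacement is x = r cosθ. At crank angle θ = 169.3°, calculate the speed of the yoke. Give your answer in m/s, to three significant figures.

ω = 154.8 rad/s
x = r cosθ ⇒ ẋ = −rω sinθ.
|v| = rω|sinθ| = 0.0208·154.8·|sin 169.3°| = 0.59778 m/s.

0.598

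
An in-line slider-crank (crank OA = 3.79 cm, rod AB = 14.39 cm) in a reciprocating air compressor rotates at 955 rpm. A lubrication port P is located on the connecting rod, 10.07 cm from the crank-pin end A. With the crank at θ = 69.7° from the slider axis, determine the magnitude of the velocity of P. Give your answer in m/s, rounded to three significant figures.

ω = 100 rad/s.  Crank-pin speed |V_A| = rω = 3.7903 m/s, perpendicular to OA.
Rod angle: sinφ = −(r/L) sinθ ⇒ φ = -14.301°; ω_rod = −rω cosθ/√(L²−r²sin²θ) = -9.4304 rad/s.
V_P = V_A + ω_rod × AP, with AP = 0.1007 m along the rod.
Components: V_Px = −rω sinθ − a·ω_rod·sinφ = -3.7894 m/s;  V_Py = rω cosθ + a·ω_rod·cosφ = +0.39477 m/s.
|V_P| = √(V_Px² + V_Py²) = 3.8099 m/s.

3.81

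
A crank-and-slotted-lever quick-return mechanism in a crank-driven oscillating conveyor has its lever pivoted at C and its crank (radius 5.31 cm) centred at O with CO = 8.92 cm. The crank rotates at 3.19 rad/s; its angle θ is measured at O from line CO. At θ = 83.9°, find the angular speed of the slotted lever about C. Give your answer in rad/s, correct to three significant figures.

ω = 3.19 rad/s
Crank pin A relative to C: A = (d + r cosθ, r sinθ); lever angle φ = atan2(r sinθ, d + r cosθ).
Differentiating tanφ: φ̇ = rω(d cosθ + r)/(d² + r² + 2dr cosθ).
d² + r² + 2dr cosθ = |CA|² = 0.0117829 m²;  d cosθ + r = +0.062579 m.
|ω_lever| = |0.0531·3.19·+0.062579| / 0.0117829 = 0.89962 rad/s.

0.900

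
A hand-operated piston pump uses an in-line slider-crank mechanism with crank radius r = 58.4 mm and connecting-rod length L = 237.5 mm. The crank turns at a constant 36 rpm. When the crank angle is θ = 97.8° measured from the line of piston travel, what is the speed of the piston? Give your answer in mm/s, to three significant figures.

211

ω = 2π·36/60 = 3.77 rad/s
For an in-line slider-crank, x = r cosθ + √(L² − r² sin²θ), so v = −rω sinθ·[1 + r cosθ/√(L² − r² sin²θ)].
With r = 0.0584 m, L = 0.2375 m, θ = 97.8°: √(L² − r² sin²θ) = 0.23034 m.
v = −0.0584·3.77·0.99075·[1 + 0.0584·-0.13572/0.23034] = -0.21062 m/s.
|v| = 0.21062 m/s = 210.62 mm/s.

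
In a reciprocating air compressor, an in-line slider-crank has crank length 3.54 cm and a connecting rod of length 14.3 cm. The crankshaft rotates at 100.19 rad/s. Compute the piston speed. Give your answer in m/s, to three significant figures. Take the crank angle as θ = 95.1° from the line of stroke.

3.45

ω = 100.2 rad/s
For an in-line slider-crank, x = r cosθ + √(L² − r² sin²θ), so v = −rω sinθ·[1 + r cosθ/√(L² − r² sin²θ)].
With r = 0.0354 m, L = 0.143 m, θ = 95.1°: √(L² − r² sin²θ) = 0.13858 m.
v = −0.0354·100.2·0.99604·[1 + 0.0354·-0.08889/0.13858] = -3.4525 m/s.
|v| = 3.4525 m/s.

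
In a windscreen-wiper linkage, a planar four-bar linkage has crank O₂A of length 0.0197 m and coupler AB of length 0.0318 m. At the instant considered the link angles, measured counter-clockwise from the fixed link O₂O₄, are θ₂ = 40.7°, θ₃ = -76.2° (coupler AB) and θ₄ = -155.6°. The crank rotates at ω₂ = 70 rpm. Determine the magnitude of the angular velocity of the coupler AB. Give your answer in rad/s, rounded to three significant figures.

1.30

ω₂ = 7.33 rad/s (from 70 rpm).
Differentiating the loop-closure r₂e^{iθ₂}+r₃e^{iθ₃}=r₁+r₄e^{iθ₄} gives r₂ω₂e^{iθ₂}+r₃ω₃e^{iθ₃}=r₄ω₄e^{iθ₄}.
Eliminating the other unknown: ω₃ = r₂ω₂ sin(θ₄−θ₂) / [r₃ sin(θ₃−θ₄)].
Numerator sine = +0.28067; denominator sine = +0.98294.
Result = 0.0197·7.33·(+0.28067) / (0.0318·(+0.98294)) = +1.2967 rad/s; magnitude 1.2967 rad/s.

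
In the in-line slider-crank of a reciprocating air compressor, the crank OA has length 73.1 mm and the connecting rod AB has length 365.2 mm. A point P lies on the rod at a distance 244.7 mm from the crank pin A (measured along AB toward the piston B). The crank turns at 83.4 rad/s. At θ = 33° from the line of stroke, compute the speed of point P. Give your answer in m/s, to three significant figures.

4.06

ω = 83.4 rad/s.  Crank-pin speed |V_A| = rω = 6.0965 m/s, perpendicular to OA.
Rod angle: sinφ = −(r/L) sinθ ⇒ φ = -6.259°; ω_rod = −rω cosθ/√(L²−r²sin²θ) = -14.084 rad/s.
V_P = V_A + ω_rod × AP, with AP = 0.2447 m along the rod.
Components: V_Px = −rω sinθ − a·ω_rod·sinφ = -3.6961 m/s;  V_Py = rω cosθ + a·ω_rod·cosφ = +1.6871 m/s.
|V_P| = √(V_Px² + V_Py²) = 4.063 m/s.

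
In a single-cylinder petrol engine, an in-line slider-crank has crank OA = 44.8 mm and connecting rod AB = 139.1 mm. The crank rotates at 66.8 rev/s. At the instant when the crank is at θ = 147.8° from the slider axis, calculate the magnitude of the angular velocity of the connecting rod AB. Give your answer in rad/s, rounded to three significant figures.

116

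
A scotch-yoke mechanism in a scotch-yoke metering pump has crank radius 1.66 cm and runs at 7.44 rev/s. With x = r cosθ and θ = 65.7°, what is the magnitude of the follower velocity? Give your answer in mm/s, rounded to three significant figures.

ω = 46.75 rad/s (from 7.44 rev/s).
x = r cosθ ⇒ ẋ = −rω sinθ.
|v| = rω|sinθ| = 0.0166·46.75·|sin 65.7°| = 0.70725 m/s = 707.25 mm/s.

707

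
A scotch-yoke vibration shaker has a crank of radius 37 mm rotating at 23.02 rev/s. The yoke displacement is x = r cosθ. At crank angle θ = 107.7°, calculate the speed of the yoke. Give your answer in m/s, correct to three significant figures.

ω = 144.6 rad/s (from 23.02 rev/s).
x = r cosθ ⇒ ẋ = −rω sinθ.
|v| = rω|sinθ| = 0.037·144.6·|sin 107.7°| = 5.0983 m/s.

5.10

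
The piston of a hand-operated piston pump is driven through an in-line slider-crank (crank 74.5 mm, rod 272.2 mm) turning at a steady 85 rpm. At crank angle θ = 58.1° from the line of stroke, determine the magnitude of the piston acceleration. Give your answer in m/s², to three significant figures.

2.41

ω = 2π·85/60 = 8.901 rad/s
x(θ) = r cosθ + √(L² − r² sin²θ); with ω constant, a = ω²·d²x/dθ².
d²x/dθ² = −r cosθ − r²(cos2θ)/√u − r⁴ sin²2θ/(4u^{3/2}),  u = L² − r² sin²θ = 0.0700925 m².
Substituting r = 0.0745 m, L = 0.2722 m, θ = 58.1°: d²x/dθ² = -0.030447 m.
a = ω²·d²x/dθ² = (8.901)²·(-0.030447) = -2.4123 m/s²;  |a| = 2.4123 m/s².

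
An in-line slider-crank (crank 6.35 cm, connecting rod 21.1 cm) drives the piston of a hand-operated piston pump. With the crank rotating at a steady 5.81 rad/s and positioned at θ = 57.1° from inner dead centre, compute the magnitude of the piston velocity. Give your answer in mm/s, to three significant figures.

ω = 5.81 rad/s
For an in-line slider-crank, x = r cosθ + √(L² − r² sin²θ), so v = −rω sinθ·[1 + r cosθ/√(L² − r² sin²θ)].
With r = 0.0635 m, L = 0.211 m, θ = 57.1°: √(L² − r² sin²θ) = 0.20415 m.
v = −0.0635·5.81·0.83962·[1 + 0.0635·0.54317/0.20415] = -0.3621 m/s.
|v| = 0.3621 m/s = 362.1 mm/s.

362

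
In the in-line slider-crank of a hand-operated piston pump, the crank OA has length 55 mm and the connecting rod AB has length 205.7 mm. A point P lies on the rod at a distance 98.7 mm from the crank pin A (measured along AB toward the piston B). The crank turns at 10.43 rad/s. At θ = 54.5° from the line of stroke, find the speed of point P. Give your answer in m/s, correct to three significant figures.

0.532

ω = 10.43 rad/s.  Crank-pin speed |V_A| = rω = 0.57365 m/s, perpendicular to OA.
Rod angle: sinφ = −(r/L) sinθ ⇒ φ = -12.573°; ω_rod = −rω cosθ/√(L²−r²sin²θ) = -1.6592 rad/s.
V_P = V_A + ω_rod × AP, with AP = 0.0987 m along the rod.
Components: V_Px = −rω sinθ − a·ω_rod·sinφ = -0.50267 m/s;  V_Py = rω cosθ + a·ω_rod·cosφ = +0.17328 m/s.
|V_P| = √(V_Px² + V_Py²) = 0.53169 m/s.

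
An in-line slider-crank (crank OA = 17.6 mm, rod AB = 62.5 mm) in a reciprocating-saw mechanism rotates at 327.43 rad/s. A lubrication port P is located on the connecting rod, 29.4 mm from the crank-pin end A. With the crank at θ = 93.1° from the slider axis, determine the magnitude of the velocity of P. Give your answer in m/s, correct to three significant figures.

ω = 327.4 rad/s.  Crank-pin speed |V_A| = rω = 5.7628 m/s, perpendicular to OA.
Rod angle: sinφ = −(r/L) sinθ ⇒ φ = -16.331°; ω_rod = −rω cosθ/√(L²−r²sin²θ) = +5.1959 rad/s.
V_P = V_A + ω_rod × AP, with AP = 0.0294 m along the rod.
Components: V_Px = −rω sinθ − a·ω_rod·sinφ = -5.7114 m/s;  V_Py = rω cosθ + a·ω_rod·cosφ = -0.16505 m/s.
|V_P| = √(V_Px² + V_Py²) = 5.7138 m/s.

5.71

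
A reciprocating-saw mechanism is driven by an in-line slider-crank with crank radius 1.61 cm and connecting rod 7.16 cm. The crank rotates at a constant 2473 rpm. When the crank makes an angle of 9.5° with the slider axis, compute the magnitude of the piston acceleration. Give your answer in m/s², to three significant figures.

1300

ω = 2π·2473/60 = 259 rad/s
x(θ) = r cosθ + √(L² − r² sin²θ); with ω constant, a = ω²·d²x/dθ².
d²x/dθ² = −r cosθ − r²(cos2θ)/√u − r⁴ sin²2θ/(4u^{3/2}),  u = L² − r² sin²θ = 0.0051195 m².
Substituting r = 0.0161 m, L = 0.0716 m, θ = 9.5°: d²x/dθ² = -0.019309 m.
a = ω²·d²x/dθ² = (259)²·(-0.019309) = -1295 m/s²;  |a| = 1295 m/s².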